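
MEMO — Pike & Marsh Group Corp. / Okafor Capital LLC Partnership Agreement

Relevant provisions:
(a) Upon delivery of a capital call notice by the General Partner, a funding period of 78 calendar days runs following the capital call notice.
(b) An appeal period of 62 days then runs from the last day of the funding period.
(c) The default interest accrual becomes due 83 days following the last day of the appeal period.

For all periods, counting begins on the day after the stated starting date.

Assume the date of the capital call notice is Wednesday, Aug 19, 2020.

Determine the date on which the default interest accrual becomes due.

Adding 78 calendar days to Aug 19, 2020 gives Nov 5, 2020, which is the last day of the funding period.
The last day of the appeal period: Nov 5, 2020 + 62 days = Jan 6, 2021.
The date on which the default interest accrual becomes due: 83 calendar days after Jan 6, 2021 is Mar 30, 2021.

Mar 30, 2021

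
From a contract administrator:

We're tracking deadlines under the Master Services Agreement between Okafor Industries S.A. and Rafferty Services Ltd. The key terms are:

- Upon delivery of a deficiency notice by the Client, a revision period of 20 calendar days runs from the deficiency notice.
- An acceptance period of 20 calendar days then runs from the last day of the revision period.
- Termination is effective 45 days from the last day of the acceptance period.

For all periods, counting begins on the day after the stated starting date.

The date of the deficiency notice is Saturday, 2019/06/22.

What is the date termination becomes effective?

2019/09/15

The last day of the revision period: 2019/06/22 + 20 days = 2019/07/12.
The last day of the acceptance period: 2019/07/12 + 20 days = 2019/08/01.
Adding 45 calendar days to 2019/08/01 gives 2019/09/15, which is the date termination becomes effective.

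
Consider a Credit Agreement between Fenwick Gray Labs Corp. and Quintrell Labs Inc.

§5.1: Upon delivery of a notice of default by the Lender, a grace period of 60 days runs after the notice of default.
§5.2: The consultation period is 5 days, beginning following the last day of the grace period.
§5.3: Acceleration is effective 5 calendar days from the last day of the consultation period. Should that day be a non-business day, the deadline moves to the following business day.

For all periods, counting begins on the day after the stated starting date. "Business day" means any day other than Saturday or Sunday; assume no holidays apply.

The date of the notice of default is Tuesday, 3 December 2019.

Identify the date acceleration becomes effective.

11 February 2020

The last day of the grace period: 60 calendar days after 3 December 2019 is 1 February 2020.
The last day of the consultation period: 1 February 2020 + 5 days = 6 February 2020.
The date acceleration becomes effective: 5 calendar days after 6 February 2020 is 11 February 2020. 11 February 2020 is a Tuesday, so no roll-forward applies.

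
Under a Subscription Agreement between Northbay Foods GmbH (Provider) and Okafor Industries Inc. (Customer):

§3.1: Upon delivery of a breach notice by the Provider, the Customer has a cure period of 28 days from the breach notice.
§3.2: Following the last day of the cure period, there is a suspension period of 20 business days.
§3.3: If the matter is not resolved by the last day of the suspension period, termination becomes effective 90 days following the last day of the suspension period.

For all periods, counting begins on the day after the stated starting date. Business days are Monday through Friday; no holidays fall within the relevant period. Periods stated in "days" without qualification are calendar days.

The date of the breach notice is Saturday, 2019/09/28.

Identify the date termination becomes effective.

2020/02/20

The last day of the cure period: 28 calendar days after 2019/09/28 is 2019/10/26.
The last day of the suspension period: 20 business days after Saturday, 2019/10/26, skipping weekends — Oct 28, Oct 29, Oct 30, Oct 31, …, Nov 20, Nov 21, Nov 22 — lands on Friday, 2019/11/22.
The date termination becomes effective: 90 calendar days after 2019/11/22 is 2020/02/20.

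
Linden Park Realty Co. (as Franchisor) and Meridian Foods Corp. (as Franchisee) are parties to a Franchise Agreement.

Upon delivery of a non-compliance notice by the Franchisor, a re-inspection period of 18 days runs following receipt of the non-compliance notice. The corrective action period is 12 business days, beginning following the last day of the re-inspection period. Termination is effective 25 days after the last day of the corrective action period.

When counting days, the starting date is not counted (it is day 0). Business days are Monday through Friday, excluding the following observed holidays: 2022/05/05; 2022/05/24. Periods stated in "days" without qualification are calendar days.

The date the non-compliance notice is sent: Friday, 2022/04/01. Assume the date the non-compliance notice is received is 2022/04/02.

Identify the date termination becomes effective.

2022/06/03

The last day of the re-inspection period: 18 calendar days after 2022/04/02 is 2022/04/20.
The last day of the corrective action period: 12 business days after Wednesday, 2022/04/20, skipping weekends and the listed holiday on May 5 — Apr 21, Apr 22, Apr 25, Apr 26, …, May 4, May 6, May 9 — lands on Monday, 2022/05/09.
Adding 25 calendar days to 2022/05/09 gives 2022/06/03, which is the date termination becomes effective.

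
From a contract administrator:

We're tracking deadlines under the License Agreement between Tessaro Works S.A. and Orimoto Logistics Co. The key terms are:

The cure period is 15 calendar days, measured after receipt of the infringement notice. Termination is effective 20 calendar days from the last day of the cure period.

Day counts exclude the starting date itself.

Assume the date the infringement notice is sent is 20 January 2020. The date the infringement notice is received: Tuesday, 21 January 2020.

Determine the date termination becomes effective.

Adding 15 calendar days to 21 January 2020 gives 5 February 2020, which is the last day of the cure period.
The date termination becomes effective: 5 February 2020 + 20 days = 25 February 2020.

25 February 2020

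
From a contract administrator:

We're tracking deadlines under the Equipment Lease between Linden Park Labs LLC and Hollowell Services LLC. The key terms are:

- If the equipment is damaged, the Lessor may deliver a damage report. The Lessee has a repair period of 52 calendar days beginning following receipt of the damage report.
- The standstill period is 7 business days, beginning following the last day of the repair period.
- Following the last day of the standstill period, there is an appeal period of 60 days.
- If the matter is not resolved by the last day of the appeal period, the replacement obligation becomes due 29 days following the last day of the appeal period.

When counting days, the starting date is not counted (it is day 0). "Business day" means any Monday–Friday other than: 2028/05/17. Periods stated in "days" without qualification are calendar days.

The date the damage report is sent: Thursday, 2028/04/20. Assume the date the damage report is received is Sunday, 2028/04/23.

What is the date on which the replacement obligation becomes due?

2028/09/20

Adding 52 calendar days to 2028/04/23 gives 2028/06/14, which is the last day of the repair period.
The last day of the standstill period: counting 7 business days from Wednesday, 2028/06/14 (Jun 15, Jun 16, Jun 19, Jun 20, Jun 21, Jun 22, Jun 23, skipping weekends) reaches Friday, 2028/06/23.
Adding 60 calendar days to 2028/06/23 gives 2028/08/22, which is the last day of the appeal period.
The date on which the replacement obligation becomes due: 29 calendar days after 2028/08/22 is 2028/09/20.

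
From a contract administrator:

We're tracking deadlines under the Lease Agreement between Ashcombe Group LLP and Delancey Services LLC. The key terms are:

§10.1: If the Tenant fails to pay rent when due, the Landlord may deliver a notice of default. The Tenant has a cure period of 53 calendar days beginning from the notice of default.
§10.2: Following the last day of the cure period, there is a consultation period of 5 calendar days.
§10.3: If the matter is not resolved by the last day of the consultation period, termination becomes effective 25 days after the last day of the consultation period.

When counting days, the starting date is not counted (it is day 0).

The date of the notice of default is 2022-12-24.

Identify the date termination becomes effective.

2023-03-17

Adding 53 calendar days to 2022-12-24 gives 2023-02-15, which is the last day of the cure period.
The last day of the consultation period: 5 calendar days after 2023-02-15 is 2023-02-20.
Adding 25 calendar days to 2023-02-20 gives 2023-03-17, which is the date termination becomes effective.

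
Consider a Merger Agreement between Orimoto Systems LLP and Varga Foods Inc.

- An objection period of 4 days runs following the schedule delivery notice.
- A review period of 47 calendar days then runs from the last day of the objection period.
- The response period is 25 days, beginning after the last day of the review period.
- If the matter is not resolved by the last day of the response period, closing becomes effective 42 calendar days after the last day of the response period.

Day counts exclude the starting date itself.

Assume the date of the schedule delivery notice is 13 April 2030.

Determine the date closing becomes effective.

9 August 2030

Adding 4 calendar days to 13 April 2030 gives 17 April 2030, which is the last day of the objection period.
Adding 47 calendar days to 17 April 2030 gives 3 June 2030, which is the last day of the review period.
The last day of the response period: 3 June 2030 + 25 days = 28 June 2030.
The date closing becomes effective: 42 calendar days after 28 June 2030 is 9 August 2030.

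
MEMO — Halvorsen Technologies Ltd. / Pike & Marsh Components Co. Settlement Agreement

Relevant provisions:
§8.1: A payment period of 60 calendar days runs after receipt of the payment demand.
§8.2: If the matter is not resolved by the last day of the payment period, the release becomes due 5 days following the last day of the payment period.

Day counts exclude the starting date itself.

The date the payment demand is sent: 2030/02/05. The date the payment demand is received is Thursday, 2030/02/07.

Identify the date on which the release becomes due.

Adding 60 calendar days to 2030/02/07 gives 2030/04/08, which is the last day of the payment period.
The date on which the release becomes due: 5 calendar days after 2030/04/08 is 2030/04/13.

2030/04/13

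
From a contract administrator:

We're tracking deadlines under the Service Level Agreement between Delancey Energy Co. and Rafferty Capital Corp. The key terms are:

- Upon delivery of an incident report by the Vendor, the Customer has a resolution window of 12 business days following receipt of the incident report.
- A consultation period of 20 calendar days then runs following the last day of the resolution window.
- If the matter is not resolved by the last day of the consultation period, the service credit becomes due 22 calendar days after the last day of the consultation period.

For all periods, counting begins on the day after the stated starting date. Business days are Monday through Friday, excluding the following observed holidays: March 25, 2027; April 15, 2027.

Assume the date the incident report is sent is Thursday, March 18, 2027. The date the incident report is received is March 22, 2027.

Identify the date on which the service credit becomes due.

The last day of the resolution window: counting 12 business days from Monday, March 22, 2027 (Mar 23, Mar 24, Mar 26, Mar 29, …, Apr 6, Apr 7, Apr 8, skipping weekends and the listed holiday on Mar 25) reaches Thursday, April 8, 2027.
The last day of the consultation period: April 8, 2027 + 20 days = April 28, 2027.
The date on which the service credit becomes due: April 28, 2027 + 22 days = May 20, 2027.

May 20, 2027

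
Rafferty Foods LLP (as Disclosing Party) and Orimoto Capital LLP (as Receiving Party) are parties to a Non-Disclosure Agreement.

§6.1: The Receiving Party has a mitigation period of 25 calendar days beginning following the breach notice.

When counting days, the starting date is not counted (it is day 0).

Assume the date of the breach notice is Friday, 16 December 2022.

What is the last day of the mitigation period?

10 January 2023

The last day of the mitigation period: 16 December 2022 + 25 days = 10 January 2023.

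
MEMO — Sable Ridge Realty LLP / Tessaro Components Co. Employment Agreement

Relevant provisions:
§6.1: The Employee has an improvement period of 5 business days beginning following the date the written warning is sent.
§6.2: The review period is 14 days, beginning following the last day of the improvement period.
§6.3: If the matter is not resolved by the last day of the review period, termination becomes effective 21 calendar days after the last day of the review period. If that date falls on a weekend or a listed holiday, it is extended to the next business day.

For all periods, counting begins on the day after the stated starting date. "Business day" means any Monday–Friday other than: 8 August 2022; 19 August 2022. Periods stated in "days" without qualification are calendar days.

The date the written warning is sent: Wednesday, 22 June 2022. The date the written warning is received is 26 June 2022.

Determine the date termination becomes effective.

The last day of the improvement period: counting 5 business days from Wednesday, 22 June 2022 (Jun 23, Jun 24, Jun 27, Jun 28, Jun 29, skipping weekends) reaches Wednesday, 29 June 2022.
Adding 14 calendar days to 29 June 2022 gives 13 July 2022, which is the last day of the review period.
Adding 21 calendar days to 13 July 2022 gives 3 August 2022, which is the date termination becomes effective. 3 August 2022 is a Wednesday and is not a listed holiday, so no roll-forward applies.

3 August 2022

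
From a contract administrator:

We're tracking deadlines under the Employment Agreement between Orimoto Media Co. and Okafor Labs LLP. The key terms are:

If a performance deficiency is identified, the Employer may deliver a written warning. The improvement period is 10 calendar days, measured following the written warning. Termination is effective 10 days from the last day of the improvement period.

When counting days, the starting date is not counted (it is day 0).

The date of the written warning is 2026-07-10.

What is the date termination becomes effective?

Adding 10 calendar days to 2026-07-10 gives 2026-07-20, which is the last day of the improvement period.
The date termination becomes effective: 2026-07-20 + 10 days = 2026-07-30.

2026-07-30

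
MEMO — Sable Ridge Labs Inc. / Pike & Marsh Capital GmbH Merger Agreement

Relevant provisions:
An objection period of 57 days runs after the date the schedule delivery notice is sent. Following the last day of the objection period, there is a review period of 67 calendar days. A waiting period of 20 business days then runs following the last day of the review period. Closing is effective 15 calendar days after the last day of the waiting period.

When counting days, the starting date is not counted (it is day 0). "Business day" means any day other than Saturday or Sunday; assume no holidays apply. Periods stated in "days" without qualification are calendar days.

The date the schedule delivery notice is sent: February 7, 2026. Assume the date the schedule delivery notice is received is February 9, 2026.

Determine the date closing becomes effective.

The last day of the objection period: 57 calendar days after February 7, 2026 is April 5, 2026.
Adding 67 calendar days to April 5, 2026 gives June 11, 2026, which is the last day of the review period.
The last day of the waiting period: 20 business days after Thursday, June 11, 2026, skipping weekends — Jun 12, Jun 15, Jun 16, Jun 17, …, Jul 7, Jul 8, Jul 9 — lands on Thursday, July 9, 2026.
The date closing becomes effective: July 9, 2026 + 15 days = July 24, 2026.

July 24, 2026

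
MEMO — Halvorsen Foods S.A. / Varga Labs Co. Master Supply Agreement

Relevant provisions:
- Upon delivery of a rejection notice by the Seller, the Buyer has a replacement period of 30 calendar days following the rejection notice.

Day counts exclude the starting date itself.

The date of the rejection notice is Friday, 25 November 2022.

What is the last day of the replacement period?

25 December 2022

The last day of the replacement period: 30 calendar days after 25 November 2022 is 25 December 2022.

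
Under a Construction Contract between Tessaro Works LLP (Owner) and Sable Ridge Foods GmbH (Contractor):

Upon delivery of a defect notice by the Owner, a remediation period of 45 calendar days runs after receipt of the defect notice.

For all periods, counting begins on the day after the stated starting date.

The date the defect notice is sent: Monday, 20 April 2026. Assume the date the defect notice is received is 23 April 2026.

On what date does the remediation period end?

The last day of the remediation period: 45 calendar days after 23 April 2026 is 7 June 2026.

7 June 2026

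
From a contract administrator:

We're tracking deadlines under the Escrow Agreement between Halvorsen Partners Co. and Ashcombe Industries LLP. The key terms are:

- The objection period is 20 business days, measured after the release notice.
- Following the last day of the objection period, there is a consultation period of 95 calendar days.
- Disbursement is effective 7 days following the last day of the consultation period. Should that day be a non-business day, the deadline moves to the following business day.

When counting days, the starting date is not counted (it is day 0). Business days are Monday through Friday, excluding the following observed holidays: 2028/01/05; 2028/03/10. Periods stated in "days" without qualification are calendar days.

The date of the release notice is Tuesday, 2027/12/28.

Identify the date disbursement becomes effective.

From Tuesday, 2027/12/28, 20 business days (Dec 29, Dec 30, Dec 31, Jan 3, …, Jan 24, Jan 25, Jan 26, skipping weekends and the listed holiday on Jan 5) brings us to Wednesday, 2028/01/26, which is the last day of the objection period.
The last day of the consultation period: 95 calendar days after 2028/01/26 is 2028/04/30.
The date disbursement becomes effective: 2028/04/30 + 7 days = 2028/05/07. That falls on a Sunday, so it rolls to the next business day, Monday, 2028/05/08.

2028/05/08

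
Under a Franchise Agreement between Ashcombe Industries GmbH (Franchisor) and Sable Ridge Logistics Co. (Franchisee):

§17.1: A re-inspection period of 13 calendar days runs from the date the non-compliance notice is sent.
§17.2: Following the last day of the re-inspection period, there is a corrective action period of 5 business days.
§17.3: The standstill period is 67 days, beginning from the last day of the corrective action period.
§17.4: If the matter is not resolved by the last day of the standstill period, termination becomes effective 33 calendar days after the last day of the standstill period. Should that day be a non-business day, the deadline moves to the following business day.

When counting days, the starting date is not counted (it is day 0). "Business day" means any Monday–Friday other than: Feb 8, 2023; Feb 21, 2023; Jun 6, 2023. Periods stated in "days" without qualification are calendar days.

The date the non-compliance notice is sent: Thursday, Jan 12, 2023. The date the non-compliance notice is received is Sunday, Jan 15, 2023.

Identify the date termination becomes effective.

The last day of the re-inspection period: Jan 12, 2023 + 13 days = Jan 25, 2023.
The last day of the corrective action period: counting 5 business days from Wednesday, Jan 25, 2023 (Jan 26, Jan 27, Jan 30, Jan 31, Feb 1, skipping weekends) reaches Wednesday, Feb 1, 2023.
Adding 67 calendar days to Feb 1, 2023 gives Apr 9, 2023, which is the last day of the standstill period.
Adding 33 calendar days to Apr 9, 2023 gives May 12, 2023, which is the date termination becomes effective. May 12, 2023 is a Friday and is not a listed holiday, so no roll-forward applies.

May 12, 2023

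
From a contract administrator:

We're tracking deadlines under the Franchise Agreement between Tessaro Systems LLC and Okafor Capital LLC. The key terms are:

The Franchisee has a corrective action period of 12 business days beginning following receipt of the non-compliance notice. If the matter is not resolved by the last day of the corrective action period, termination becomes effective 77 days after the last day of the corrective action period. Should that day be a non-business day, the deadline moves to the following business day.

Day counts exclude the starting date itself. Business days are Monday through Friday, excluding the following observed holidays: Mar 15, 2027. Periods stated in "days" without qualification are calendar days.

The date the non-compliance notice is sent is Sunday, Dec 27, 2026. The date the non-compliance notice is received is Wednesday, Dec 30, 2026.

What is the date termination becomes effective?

Apr 2, 2027

The last day of the corrective action period: counting 12 business days from Wednesday, Dec 30, 2026 (Dec 31, Jan 1, Jan 4, Jan 5, …, Jan 13, Jan 14, Jan 15, skipping weekends) reaches Friday, Jan 15, 2027.
Adding 77 calendar days to Jan 15, 2027 gives Apr 2, 2027, which is the date termination becomes effective. Apr 2, 2027 is a Friday and is not a listed holiday, so no roll-forward applies.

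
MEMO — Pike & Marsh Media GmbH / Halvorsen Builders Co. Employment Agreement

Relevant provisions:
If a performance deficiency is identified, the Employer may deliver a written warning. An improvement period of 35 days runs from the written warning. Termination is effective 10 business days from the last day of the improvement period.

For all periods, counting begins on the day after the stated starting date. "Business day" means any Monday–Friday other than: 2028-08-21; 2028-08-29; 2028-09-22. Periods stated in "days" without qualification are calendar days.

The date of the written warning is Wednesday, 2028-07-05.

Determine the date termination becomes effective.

The last day of the improvement period: 35 calendar days after 2028-07-05 is 2028-08-09.
The date termination becomes effective: 10 business days after Wednesday, 2028-08-09, skipping weekends and the listed holiday on Aug 21 — Aug 10, Aug 11, Aug 14, Aug 15, Aug 16, Aug 17, Aug 18, Aug 22, Aug 23, Aug 24 — lands on Thursday, 2028-08-24.

2028-08-24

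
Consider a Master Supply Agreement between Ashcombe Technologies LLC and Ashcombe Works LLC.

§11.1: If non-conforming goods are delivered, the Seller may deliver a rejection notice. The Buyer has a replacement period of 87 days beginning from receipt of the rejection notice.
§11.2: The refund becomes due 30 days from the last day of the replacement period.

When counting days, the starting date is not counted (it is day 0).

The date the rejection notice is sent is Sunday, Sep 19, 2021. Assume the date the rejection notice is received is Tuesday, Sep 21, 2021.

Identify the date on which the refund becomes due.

Adding 87 calendar days to Sep 21, 2021 gives Dec 17, 2021, which is the last day of the replacement period.
The date on which the refund becomes due: Dec 17, 2021 + 30 days = Jan 16, 2022.

Jan 16, 2022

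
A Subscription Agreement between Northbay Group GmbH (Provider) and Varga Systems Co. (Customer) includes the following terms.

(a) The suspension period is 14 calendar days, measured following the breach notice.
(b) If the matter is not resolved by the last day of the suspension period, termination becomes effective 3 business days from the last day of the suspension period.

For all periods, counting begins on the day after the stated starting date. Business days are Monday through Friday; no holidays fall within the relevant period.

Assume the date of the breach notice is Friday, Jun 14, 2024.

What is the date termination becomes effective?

Jul 3, 2024

Adding 14 calendar days to Jun 14, 2024 gives Jun 28, 2024, which is the last day of the suspension period.
From Friday, Jun 28, 2024, 3 business days (Jul 1, Jul 2, Jul 3, skipping weekends) brings us to Wednesday, Jul 3, 2024, which is the date termination becomes effective.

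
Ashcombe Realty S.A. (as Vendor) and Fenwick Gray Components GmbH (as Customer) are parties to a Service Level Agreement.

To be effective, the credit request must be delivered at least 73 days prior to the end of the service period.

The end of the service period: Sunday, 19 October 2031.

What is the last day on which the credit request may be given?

7 August 2031

19 October 2031 minus 73 days is 7 August 2031.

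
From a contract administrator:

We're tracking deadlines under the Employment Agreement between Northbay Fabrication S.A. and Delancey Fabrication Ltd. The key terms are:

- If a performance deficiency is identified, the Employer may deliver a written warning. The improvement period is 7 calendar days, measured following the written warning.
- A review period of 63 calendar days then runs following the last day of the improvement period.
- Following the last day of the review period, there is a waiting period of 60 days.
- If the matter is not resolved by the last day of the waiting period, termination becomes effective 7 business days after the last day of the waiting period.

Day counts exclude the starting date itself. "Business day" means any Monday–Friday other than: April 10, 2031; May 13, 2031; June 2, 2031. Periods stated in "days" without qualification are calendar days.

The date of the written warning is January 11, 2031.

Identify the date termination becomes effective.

May 30, 2031

Adding 7 calendar days to January 11, 2031 gives January 18, 2031, which is the last day of the improvement period.
The last day of the review period: 63 calendar days after January 18, 2031 is March 22, 2031.
The last day of the waiting period: 60 calendar days after March 22, 2031 is May 21, 2031.
From Wednesday, May 21, 2031, 7 business days (May 22, May 23, May 26, May 27, May 28, May 29, May 30, skipping weekends) brings us to Friday, May 30, 2031, which is the date termination becomes effective.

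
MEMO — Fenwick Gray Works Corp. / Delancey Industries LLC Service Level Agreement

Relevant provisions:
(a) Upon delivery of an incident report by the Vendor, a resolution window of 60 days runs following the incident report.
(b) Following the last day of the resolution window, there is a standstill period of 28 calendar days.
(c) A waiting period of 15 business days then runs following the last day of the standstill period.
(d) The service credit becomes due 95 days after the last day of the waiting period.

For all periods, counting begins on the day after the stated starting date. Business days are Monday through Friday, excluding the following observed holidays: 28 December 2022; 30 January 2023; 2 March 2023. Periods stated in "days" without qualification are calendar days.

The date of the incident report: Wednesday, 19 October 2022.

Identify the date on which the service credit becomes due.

The last day of the resolution window: 60 calendar days after 19 October 2022 is 18 December 2022.
The last day of the standstill period: 18 December 2022 + 28 days = 15 January 2023.
The last day of the waiting period: 15 business days after Sunday, 15 January 2023, skipping weekends and the listed holiday on Jan 30 — Jan 16, Jan 17, Jan 18, Jan 19, …, Feb 2, Feb 3, Feb 6 — lands on Monday, 6 February 2023.
The date on which the service credit becomes due: 95 calendar days after 6 February 2023 is 12 May 2023.

12 May 2023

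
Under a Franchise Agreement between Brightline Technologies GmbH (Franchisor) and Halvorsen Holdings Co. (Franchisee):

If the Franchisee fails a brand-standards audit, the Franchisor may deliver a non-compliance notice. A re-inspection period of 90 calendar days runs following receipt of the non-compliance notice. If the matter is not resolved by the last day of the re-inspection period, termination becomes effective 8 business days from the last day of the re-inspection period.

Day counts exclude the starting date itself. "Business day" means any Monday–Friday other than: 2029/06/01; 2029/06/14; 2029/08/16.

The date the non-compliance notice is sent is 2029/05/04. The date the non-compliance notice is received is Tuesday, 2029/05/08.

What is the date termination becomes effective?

Adding 90 calendar days to 2029/05/08 gives 2029/08/06, which is the last day of the re-inspection period.
The date termination becomes effective: counting 8 business days from Monday, 2029/08/06 (Aug 7, Aug 8, Aug 9, Aug 10, Aug 13, Aug 14, Aug 15, Aug 17, skipping weekends and the listed holiday on Aug 16) reaches Friday, 2029/08/17.

2029/08/17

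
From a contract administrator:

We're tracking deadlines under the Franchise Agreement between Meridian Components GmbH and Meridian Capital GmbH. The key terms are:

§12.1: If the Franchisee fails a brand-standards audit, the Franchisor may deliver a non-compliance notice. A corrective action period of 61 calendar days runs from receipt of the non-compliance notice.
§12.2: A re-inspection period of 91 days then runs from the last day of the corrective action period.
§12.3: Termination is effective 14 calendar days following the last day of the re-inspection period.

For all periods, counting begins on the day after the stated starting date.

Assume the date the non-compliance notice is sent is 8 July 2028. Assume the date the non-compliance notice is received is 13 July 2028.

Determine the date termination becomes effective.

The last day of the corrective action period: 61 calendar days after 13 July 2028 is 12 September 2028.
The last day of the re-inspection period: 12 September 2028 + 91 days = 12 December 2028.
The date termination becomes effective: 14 calendar days after 12 December 2028 is 26 December 2028.

26 December 2028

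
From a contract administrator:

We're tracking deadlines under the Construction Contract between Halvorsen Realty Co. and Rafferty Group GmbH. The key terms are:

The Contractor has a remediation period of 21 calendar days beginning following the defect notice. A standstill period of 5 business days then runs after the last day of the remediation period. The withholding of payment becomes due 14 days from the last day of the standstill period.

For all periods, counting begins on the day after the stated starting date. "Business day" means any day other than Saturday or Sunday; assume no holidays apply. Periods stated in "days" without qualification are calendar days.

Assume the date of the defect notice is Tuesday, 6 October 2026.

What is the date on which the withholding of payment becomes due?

17 November 2026

Adding 21 calendar days to 6 October 2026 gives 27 October 2026, which is the last day of the remediation period.
The last day of the standstill period: counting 5 business days from Tuesday, 27 October 2026 (Oct 28, Oct 29, Oct 30, Nov 2, Nov 3, skipping weekends) reaches Tuesday, 3 November 2026.
The date on which the withholding of payment becomes due: 3 November 2026 + 14 days = 17 November 2026.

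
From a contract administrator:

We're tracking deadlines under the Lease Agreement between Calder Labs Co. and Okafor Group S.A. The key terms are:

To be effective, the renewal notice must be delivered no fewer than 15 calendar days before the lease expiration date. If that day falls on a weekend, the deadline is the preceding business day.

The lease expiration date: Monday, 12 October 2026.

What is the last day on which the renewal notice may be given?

25 September 2026

12 October 2026 minus 15 days is 27 September 2026. That is a Sunday, so the deadline moves back to Friday, 25 September 2026.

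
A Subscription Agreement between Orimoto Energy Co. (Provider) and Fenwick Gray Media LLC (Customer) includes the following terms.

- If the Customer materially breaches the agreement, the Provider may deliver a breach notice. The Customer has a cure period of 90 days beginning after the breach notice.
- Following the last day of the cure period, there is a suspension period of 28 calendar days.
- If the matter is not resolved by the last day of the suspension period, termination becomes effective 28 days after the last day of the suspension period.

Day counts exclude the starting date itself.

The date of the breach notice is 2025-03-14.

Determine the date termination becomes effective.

2025-08-07

The last day of the cure period: 2025-03-14 + 90 days = 2025-06-12.
The last day of the suspension period: 2025-06-12 + 28 days = 2025-07-10.
Adding 28 calendar days to 2025-07-10 gives 2025-08-07, which is the date termination becomes effective.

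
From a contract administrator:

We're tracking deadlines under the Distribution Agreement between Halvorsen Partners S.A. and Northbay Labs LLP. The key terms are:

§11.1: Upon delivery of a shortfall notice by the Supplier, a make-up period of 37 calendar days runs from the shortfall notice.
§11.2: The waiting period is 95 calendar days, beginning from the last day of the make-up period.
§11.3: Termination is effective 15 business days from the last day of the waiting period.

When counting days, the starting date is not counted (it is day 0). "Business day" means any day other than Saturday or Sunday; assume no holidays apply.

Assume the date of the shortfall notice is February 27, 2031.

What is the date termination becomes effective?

July 30, 2031

The last day of the make-up period: February 27, 2031 + 37 days = April 5, 2031.
The last day of the waiting period: April 5, 2031 + 95 days = July 9, 2031.
The date termination becomes effective: 15 business days after Wednesday, July 9, 2031, skipping weekends — Jul 10, Jul 11, Jul 14, Jul 15, …, Jul 28, Jul 29, Jul 30 — lands on Wednesday, July 30, 2031.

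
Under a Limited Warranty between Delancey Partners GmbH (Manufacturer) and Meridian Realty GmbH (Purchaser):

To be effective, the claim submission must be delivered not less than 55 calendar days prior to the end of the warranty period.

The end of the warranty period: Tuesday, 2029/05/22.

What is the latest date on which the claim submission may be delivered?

2029/03/28

2029/05/22 minus 55 days is 2029/03/28.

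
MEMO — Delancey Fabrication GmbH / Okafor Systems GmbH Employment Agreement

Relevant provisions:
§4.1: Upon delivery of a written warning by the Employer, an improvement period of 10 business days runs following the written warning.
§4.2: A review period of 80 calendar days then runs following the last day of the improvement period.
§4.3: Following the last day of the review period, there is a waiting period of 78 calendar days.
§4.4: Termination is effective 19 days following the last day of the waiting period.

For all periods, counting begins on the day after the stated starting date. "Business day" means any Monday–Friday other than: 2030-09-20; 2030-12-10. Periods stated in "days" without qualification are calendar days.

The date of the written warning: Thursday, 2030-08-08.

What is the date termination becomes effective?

2031-02-15

The last day of the improvement period: 10 business days after Thursday, 2030-08-08, skipping weekends — Aug 9, Aug 12, Aug 13, Aug 14, Aug 15, Aug 16, Aug 19, Aug 20, Aug 21, Aug 22 — lands on Thursday, 2030-08-22.
The last day of the review period: 80 calendar days after 2030-08-22 is 2030-11-10.
Adding 78 calendar days to 2030-11-10 gives 2031-01-27, which is the last day of the waiting period.
The date termination becomes effective: 2031-01-27 + 19 days = 2031-02-15.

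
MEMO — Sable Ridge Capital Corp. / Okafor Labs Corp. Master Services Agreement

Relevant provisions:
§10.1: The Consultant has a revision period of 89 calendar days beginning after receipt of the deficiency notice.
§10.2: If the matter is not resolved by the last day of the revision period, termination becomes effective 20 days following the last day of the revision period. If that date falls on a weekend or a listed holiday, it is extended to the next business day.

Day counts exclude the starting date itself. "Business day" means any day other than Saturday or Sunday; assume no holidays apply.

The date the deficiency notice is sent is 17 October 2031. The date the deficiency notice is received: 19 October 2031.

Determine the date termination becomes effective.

5 February 2032

The last day of the revision period: 89 calendar days after 19 October 2031 is 16 January 2032.
The date termination becomes effective: 16 January 2032 + 20 days = 5 February 2032. 5 February 2032 is a Thursday, so no roll-forward applies.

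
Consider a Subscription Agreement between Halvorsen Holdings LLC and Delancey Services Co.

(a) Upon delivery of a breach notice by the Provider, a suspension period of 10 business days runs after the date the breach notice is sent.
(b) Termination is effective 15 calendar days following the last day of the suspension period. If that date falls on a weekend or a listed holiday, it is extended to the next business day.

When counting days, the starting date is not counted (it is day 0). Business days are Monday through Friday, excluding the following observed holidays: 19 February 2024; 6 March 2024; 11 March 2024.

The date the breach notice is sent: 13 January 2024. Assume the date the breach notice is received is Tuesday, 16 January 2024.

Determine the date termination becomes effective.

The last day of the suspension period: 10 business days after Saturday, 13 January 2024, skipping weekends — Jan 15, Jan 16, Jan 17, Jan 18, Jan 19, Jan 22, Jan 23, Jan 24, Jan 25, Jan 26 — lands on Friday, 26 January 2024.
The date termination becomes effective: 15 calendar days after 26 January 2024 is 10 February 2024. That falls on a Saturday, so it rolls to the next business day, Monday, 12 February 2024.

12 February 2024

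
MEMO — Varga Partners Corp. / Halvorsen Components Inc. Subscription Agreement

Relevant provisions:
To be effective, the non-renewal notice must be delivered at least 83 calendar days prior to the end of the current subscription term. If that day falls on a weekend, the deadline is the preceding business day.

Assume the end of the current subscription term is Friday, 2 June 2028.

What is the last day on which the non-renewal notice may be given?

2 June 2028 minus 83 days is 11 March 2028. That is a Saturday, so the deadline moves back to Friday, 10 March 2028.

10 March 2028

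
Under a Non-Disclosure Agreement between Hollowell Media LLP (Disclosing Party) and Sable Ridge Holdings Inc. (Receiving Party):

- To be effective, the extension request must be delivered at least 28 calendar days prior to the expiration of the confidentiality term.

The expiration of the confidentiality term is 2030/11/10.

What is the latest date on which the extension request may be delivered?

2030/10/13

Counting back 28 calendar days from 2030/11/10 gives 2030/10/13.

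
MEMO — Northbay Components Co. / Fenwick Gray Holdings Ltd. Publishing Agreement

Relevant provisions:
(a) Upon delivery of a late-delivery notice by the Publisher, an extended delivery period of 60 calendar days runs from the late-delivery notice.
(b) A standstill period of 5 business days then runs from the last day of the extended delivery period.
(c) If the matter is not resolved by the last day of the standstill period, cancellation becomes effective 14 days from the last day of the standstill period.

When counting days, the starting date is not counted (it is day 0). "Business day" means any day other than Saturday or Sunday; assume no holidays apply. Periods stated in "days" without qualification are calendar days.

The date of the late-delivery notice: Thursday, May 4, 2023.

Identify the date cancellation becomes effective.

July 24, 2023

The last day of the extended delivery period: 60 calendar days after May 4, 2023 is July 3, 2023.
The last day of the standstill period: counting 5 business days from Monday, July 3, 2023 (Jul 4, Jul 5, Jul 6, Jul 7, Jul 10, skipping weekends) reaches Monday, July 10, 2023.
Adding 14 calendar days to July 10, 2023 gives July 24, 2023, which is the date cancellation becomes effective.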